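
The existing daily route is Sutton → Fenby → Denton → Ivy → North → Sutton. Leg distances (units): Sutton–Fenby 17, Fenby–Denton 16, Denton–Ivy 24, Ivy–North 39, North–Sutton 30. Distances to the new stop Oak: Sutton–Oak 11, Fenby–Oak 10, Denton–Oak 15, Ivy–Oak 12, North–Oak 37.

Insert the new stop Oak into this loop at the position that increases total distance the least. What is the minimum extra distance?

+3 — insert Oak between Denton and Ivy.

Insertion cost between consecutive stops i–j is d(i,Oak) + d(Oak,j) − d(i,j):
  between Sutton and Fenby: 11 + 10 − 17 = 4
  between Fenby and Denton: 10 + 15 − 16 = 9
  between Denton and Ivy: 15 + 12 − 24 = 3
  between Ivy and North: 12 + 37 − 39 = 10
  between North and Sutton: 37 + 11 − 30 = 18
Cheapest insertion is between Denton and Ivy, adding 3.
New total = 126 + 3 = 129.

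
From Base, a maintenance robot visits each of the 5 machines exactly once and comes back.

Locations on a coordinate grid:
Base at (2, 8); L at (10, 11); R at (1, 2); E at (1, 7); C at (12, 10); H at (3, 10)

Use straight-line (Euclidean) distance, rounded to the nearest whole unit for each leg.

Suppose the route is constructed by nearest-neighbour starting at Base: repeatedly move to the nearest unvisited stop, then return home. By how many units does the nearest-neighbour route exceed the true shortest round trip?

Base: E=1, H=2, R=6, L=9, C=10 ⇒ E
E: H=4, R=5, L=10, C=11 ⇒ H
H: L=7, R=8, C=9 ⇒ L
L: C=2, R=13 ⇒ C
C: R=14 ⇒ R
NN route Base → E → H → L → C → R → Base costs 34.
Optimal: Base → E → R → C → L → H → Base costs 31 (by enumerating all 60 distinct tours).
Excess = 34 − 31 = 3.

3 longer than the optimal tour.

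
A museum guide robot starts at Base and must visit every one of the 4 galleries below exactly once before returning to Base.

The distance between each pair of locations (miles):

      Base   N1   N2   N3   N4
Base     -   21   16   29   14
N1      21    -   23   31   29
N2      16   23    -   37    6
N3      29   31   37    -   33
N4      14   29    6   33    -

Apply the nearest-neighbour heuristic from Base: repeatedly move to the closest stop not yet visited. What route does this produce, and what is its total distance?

Nearest-neighbour total = 103 miles; route Base → N4 → N2 → N1 → N3 → Base.

From Base: distances to unvisited — N4=14, N2=16, N1=21, N3=29. Nearest is N4 (14).
From N4: distances to unvisited — N2=6, N1=29, N3=33. Nearest is N2 (6).
From N2: distances to unvisited — N1=23, N3=37. Nearest is N1 (23).
From N1: distances to unvisited — N3=31. Nearest is N3 (31).
Return N3→Base: 29.
Total = 14 + 6 + 23 + 31 + 29 = 103.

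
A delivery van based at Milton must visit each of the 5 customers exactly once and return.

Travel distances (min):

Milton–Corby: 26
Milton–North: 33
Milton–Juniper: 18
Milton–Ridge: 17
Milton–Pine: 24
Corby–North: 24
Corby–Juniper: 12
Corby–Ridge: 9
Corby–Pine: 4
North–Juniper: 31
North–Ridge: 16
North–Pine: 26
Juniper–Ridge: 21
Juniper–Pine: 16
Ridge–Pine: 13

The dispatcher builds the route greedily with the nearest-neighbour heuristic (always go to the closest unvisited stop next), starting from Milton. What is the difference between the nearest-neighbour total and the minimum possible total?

Milton: Ridge=17, Juniper=18, Pine=24, Corby=26, North=33 ⇒ Ridge
Ridge: Corby=9, Pine=13, North=16, Juniper=21 ⇒ Corby
Corby: Pine=4, Juniper=12, North=24 ⇒ Pine
Pine: Juniper=16, North=26 ⇒ Juniper
Juniper: North=31 ⇒ North
NN route Milton → Ridge → Corby → Pine → Juniper → North → Milton costs 110.
Optimal: Milton → Juniper → Corby → Pine → North → Ridge → Milton costs 93 (by enumerating all 60 distinct tours).
Excess = 110 − 93 = 17.

Excess over optimum: 17 min.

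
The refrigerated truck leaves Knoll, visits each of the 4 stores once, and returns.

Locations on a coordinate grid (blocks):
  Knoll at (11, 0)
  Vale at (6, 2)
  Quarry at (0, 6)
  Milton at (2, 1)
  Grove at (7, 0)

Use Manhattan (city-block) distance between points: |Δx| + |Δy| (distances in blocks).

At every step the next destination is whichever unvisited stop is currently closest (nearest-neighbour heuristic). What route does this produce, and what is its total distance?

At Knoll the remaining stops are Grove 4, Vale 7, Milton 10, Quarry 17; go to Grove.
At Grove the remaining stops are Vale 3, Milton 6, Quarry 13; go to Vale.
At Vale the remaining stops are Milton 5, Quarry 10; go to Milton.
At Milton the remaining stops are Quarry 7; go to Quarry.
Return Quarry→Knoll: 17.
Total = 4 + 3 + 5 + 7 + 17 = 36.

Total distance 36 blocks via the nearest-neighbour route Knoll → Grove → Vale → Milton → Quarry → Knoll.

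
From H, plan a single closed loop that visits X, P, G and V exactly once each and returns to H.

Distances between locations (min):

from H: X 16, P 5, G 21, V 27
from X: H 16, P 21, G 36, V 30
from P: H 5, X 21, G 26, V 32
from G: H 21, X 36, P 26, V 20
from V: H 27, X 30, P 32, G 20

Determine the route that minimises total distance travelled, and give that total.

Minimum total distance: 97 min.

With 4 stops there are 4!/2 = 12 distinct round trips (a route and its reverse cost the same).
H-X-P-G-V-H: 16+21+26+20+27 = 110
H-X-P-V-G-H: 16+21+32+20+21 = 110
H-X-G-P-V-H: 16+36+26+32+27 = 137
H-X-G-V-P-H: 16+36+20+32+5 = 109
H-X-V-P-G-H: 16+30+32+26+21 = 125
H-X-V-G-P-H: 16+30+20+26+5 = 97
H-P-X-G-V-H: 5+21+36+20+27 = 109
H-P-X-V-G-H: 5+21+30+20+21 = 97
H-P-G-X-V-H: 5+26+36+30+27 = 124
H-P-V-X-G-H: 5+32+30+36+21 = 124
H-G-X-P-V-H: 21+36+21+32+27 = 137
H-G-P-X-V-H: 21+26+21+30+27 = 125
The minimum is 97.
One optimal route: H → X → V → G → P → H (or its reverse).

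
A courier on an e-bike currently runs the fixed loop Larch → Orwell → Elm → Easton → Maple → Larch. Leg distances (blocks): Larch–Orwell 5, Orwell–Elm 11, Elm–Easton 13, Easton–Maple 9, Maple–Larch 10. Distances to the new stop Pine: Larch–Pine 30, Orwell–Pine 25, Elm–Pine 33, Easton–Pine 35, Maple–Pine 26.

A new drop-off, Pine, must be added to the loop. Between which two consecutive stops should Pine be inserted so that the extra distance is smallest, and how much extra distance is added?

+46 blocks — insert Pine between Maple and Larch.

Insertion cost between consecutive stops i–j is d(i,Pine) + d(Pine,j) − d(i,j):
  between Larch and Orwell: 30 + 25 − 5 = 50
  between Orwell and Elm: 25 + 33 − 11 = 47
  between Elm and Easton: 33 + 35 − 13 = 55
  between Easton and Maple: 35 + 26 − 9 = 52
  between Maple and Larch: 26 + 30 − 10 = 46
Cheapest insertion is between Maple and Larch, adding 46.
New total = 48 + 46 = 94.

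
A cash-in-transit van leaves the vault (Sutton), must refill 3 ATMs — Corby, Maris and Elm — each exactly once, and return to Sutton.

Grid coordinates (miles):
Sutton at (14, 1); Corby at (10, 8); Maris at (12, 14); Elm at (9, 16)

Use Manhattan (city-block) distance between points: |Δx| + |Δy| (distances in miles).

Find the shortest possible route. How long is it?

40 miles — the shortest possible round trip.

There are 3 distinct closed tours to check (reversals are equivalent).
Sutton-Corby-Maris-Elm-Sutton: 11+8+5+20 = 44
Sutton-Corby-Elm-Maris-Sutton: 11+9+5+15 = 40
Sutton-Maris-Corby-Elm-Sutton: 15+8+9+20 = 52
The minimum is 40.
One optimal route: Sutton → Corby → Elm → Maris → Sutton (or its reverse).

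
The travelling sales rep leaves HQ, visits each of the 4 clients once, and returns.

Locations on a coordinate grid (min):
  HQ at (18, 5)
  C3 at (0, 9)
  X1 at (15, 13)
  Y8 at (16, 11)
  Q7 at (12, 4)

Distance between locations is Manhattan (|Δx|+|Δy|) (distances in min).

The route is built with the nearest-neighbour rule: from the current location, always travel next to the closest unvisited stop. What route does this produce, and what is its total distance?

62 min along HQ → Q7 → Y8 → X1 → C3 → HQ.

At HQ the remaining stops are Q7 7, Y8 8, X1 11, C3 22; go to Q7.
At Q7 the remaining stops are Y8 11, X1 12, C3 17; go to Y8.
At Y8 the remaining stops are X1 3, C3 18; go to X1.
At X1 the remaining stops are C3 19; go to C3.
Return C3→HQ: 22.
Total = 7 + 11 + 3 + 19 + 22 = 62.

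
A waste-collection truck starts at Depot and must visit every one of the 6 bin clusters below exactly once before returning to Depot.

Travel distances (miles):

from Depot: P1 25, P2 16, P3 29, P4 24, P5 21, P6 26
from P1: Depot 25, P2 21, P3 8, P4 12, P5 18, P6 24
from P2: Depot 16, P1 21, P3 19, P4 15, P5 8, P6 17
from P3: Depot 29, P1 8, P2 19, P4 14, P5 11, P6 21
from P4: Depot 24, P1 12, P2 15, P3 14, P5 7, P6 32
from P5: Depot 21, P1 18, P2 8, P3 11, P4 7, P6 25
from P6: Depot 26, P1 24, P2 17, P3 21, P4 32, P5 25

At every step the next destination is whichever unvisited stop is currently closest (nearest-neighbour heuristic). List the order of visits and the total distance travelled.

Total distance 98 miles via the nearest-neighbour route Depot → P2 → P5 → P4 → P1 → P3 → P6 → Depot.

Depot → [P2:16 / P5:21 / P4:24 / P1:25 / P6:26 / P3:29] → P2 (16)
P2 → [P5:8 / P4:15 / P6:17 / P3:19 / P1:21] → P5 (8)
P5 → [P4:7 / P3:11 / P1:18 / P6:25] → P4 (7)
P4 → [P1:12 / P3:14 / P6:32] → P1 (12)
P1 → [P3:8 / P6:24] → P3 (8)
P3 → [P6:21] → P6 (21)
Return P6→Depot: 26.
Total = 16 + 8 + 7 + 12 + 8 + 21 + 26 = 98.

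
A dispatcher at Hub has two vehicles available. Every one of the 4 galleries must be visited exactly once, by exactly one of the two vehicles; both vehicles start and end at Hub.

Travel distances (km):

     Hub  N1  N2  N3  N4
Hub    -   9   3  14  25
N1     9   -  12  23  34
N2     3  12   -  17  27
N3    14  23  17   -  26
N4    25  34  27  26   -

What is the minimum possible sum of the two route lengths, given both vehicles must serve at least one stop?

Minimum combined distance: 88 km.

Check every non-empty split of the stops between the two vehicles; for each half take its own optimal tour:
  {N1} + {N2, N3, N4}: 18 + 70 = 88
  {N2} + {N1, N3, N4}: 6 + 83 = 89
  {N1, N2} + {N3, N4}: 24 + 65 = 89
  {N3} + {N1, N2, N4}: 28 + 73 = 101
  {N1, N3} + {N2, N4}: 46 + 55 = 101
  {N2, N3} + {N1, N4}: 34 + 68 = 102
  … (7 splits in total)
Best: vehicle 1 Hub → N1 → Hub = 18; vehicle 2 Hub → N2 → N4 → N3 → Hub = 70; combined 88.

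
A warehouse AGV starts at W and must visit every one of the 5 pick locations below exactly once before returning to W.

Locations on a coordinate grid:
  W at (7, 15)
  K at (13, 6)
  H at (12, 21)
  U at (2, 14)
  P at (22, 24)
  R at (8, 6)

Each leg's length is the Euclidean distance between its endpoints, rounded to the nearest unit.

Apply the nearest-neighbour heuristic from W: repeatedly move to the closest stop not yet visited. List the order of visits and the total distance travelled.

W → [U:5 / H:8 / R:9 / K:11 / P:17] → U (5)
U → [R:10 / H:12 / K:14 / P:22] → R (10)
R → [K:5 / H:16 / P:23] → K (5)
K → [H:15 / P:20] → H (15)
H → [P:10] → P (10)
Return P→W: 17.
Total = 5 + 10 + 5 + 15 + 10 + 17 = 62.

Nearest-neighbour total = 62; route W → U → R → K → H → P → W.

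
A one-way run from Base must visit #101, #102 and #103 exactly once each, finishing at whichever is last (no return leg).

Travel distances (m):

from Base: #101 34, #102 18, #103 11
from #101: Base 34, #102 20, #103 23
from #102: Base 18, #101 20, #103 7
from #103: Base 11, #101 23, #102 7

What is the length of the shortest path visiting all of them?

Shortest open route: 38 m.

There are 3! = 6 possible orderings.
Base→#101→#102→#103: 34+20+7 = 61
Base→#101→#103→#102: 34+23+7 = 64
Base→#102→#101→#103: 18+20+23 = 61
Base→#102→#103→#101: 18+7+23 = 48
Base→#103→#101→#102: 11+23+20 = 54
Base→#103→#102→#101: 11+7+20 = 38
The minimum is 38.
One shortest path: Base → #103 → #102 → #101.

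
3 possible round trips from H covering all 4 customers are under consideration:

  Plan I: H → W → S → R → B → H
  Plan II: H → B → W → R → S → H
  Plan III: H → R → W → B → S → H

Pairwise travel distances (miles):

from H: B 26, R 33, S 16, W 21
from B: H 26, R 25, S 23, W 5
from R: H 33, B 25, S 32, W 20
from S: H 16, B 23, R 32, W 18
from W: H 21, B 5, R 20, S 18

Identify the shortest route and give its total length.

Plan I: 21 + 18 + 32 + 25 + 26 = 122
Plan II: 26 + 5 + 20 + 32 + 16 = 99
Plan III: 33 + 20 + 5 + 23 + 16 = 97

97 miles — Plan III is the shortest.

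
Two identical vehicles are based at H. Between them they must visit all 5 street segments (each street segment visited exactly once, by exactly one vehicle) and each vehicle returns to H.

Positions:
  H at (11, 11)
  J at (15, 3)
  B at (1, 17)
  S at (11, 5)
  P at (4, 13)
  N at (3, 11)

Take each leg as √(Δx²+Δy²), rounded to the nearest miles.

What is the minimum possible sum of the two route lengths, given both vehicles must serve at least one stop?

Minimum combined distance: 45 miles.

Try each way of splitting the stops between the two vehicles (each non-empty) and, for each split, find the best tour for each vehicle:
  {J} + {B, S, P, N}: 18 + 34 = 52
  {B} + {J, S, P, N}: 24 + 32 = 56
  {J, B} + {S, P, N}: 41 + 25 = 66
  {S} + {J, B, P, N}: 12 + 41 = 53
  {J, S} + {B, P, N}: 19 + 26 = 45
  {B, S} + {J, P, N}: 34 + 32 = 66
  … (15 splits in total)
Best: vehicle 1 H → J → S → H = 19; vehicle 2 H → P → B → N → H = 26; combined 45.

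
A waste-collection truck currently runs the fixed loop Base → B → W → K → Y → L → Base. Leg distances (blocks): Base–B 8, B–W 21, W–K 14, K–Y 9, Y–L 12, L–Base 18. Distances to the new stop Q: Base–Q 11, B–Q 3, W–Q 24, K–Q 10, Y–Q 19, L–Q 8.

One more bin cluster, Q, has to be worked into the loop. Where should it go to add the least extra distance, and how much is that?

Adding 1 blocks by placing Q on the L–Base leg.

Insertion cost between consecutive stops i–j is d(i,Q) + d(Q,j) − d(i,j):
  between Base and B: 11 + 3 − 8 = 6
  between B and W: 3 + 24 − 21 = 6
  between W and K: 24 + 10 − 14 = 20
  between K and Y: 10 + 19 − 9 = 20
  between Y and L: 19 + 8 − 12 = 15
  between L and Base: 8 + 11 − 18 = 1
Cheapest insertion is between L and Base, adding 1.
New total = 82 + 1 = 83.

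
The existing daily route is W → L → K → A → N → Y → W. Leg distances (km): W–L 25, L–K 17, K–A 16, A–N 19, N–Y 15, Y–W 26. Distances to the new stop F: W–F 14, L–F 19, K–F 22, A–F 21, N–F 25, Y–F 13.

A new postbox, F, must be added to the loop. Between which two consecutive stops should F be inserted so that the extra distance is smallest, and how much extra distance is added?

+1 km — insert F between Y and W.

Insertion cost between consecutive stops i–j is d(i,F) + d(F,j) − d(i,j):
  between W and L: 14 + 19 − 25 = 8
  between L and K: 19 + 22 − 17 = 24
  between K and A: 22 + 21 − 16 = 27
  between A and N: 21 + 25 − 19 = 27
  between N and Y: 25 + 13 − 15 = 23
  between Y and W: 13 + 14 − 26 = 1
Cheapest insertion is between Y and W, adding 1.
New total = 118 + 1 = 119.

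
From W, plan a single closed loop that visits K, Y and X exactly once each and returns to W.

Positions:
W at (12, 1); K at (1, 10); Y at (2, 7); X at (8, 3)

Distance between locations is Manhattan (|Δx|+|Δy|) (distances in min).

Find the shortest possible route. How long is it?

W → K → Y → X → W: 20+4+10+6 = 40
W → K → X → Y → W: 20+14+10+16 = 60
W → Y → K → X → W: 16+4+14+6 = 40
The minimum is 40.
One optimal route: W → K → Y → X → W (or its reverse).

Shortest round trip = 40 min.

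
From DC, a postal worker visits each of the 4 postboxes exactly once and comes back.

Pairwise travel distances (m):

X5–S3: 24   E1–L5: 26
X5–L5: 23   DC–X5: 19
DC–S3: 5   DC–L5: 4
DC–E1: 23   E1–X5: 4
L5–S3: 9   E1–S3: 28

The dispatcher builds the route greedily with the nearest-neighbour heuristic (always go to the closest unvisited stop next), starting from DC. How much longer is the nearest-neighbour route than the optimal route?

1 m longer than the optimal tour.

From DC: L5=4, S3=5, X5=19, E1=23 → choose L5 (4).
From L5: S3=9, X5=23, E1=26 → choose S3 (9).
From S3: X5=24, E1=28 → choose X5 (24).
From X5: E1=4 → choose E1 (4).
NN route DC → L5 → S3 → X5 → E1 → DC costs 64.
Optimal: DC → X5 → E1 → L5 → S3 → DC costs 63 (by enumerating all 12 distinct tours).
Excess = 64 − 63 = 1.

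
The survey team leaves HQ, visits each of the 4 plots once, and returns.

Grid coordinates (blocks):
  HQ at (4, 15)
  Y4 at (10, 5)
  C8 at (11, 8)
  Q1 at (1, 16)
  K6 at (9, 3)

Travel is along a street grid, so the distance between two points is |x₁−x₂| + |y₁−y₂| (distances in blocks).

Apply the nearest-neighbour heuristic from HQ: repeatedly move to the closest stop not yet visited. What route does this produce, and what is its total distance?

HQ → [Q1:4 / C8:14 / Y4:16 / K6:17] → Q1 (4)
Q1 → [C8:18 / Y4:20 / K6:21] → C8 (18)
C8 → [Y4:4 / K6:7] → Y4 (4)
Y4 → [K6:3] → K6 (3)
Return K6→HQ: 17.
Total = 4 + 18 + 4 + 3 + 17 = 46.

Nearest-neighbour total = 46 blocks; route HQ → Q1 → C8 → Y4 → K6 → HQ.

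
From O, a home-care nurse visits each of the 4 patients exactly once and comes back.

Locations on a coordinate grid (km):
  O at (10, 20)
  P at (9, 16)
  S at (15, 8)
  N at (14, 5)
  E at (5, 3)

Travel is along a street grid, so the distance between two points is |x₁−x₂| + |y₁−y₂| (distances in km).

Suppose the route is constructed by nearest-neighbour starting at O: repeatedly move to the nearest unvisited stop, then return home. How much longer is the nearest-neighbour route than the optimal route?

O: P=5, S=17, N=19, E=22 ⇒ P
P: S=14, N=16, E=17 ⇒ S
S: N=4, E=15 ⇒ N
N: E=11 ⇒ E
NN route O → P → S → N → E → O costs 56.
Optimal: O → P → E → N → S → O costs 54 (by enumerating all 12 distinct tours).
Excess = 56 − 54 = 2.

2 km longer than the optimal tour.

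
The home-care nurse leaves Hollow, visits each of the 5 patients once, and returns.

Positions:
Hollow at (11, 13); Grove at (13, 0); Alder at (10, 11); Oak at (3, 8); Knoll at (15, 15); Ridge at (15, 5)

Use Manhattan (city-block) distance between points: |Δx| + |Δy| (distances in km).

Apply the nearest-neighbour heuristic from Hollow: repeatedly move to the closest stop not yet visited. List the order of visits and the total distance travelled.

Hollow → [Alder:3 / Knoll:6 / Ridge:12 / Oak:13 / Grove:15] → Alder (3)
Alder → [Knoll:9 / Oak:10 / Ridge:11 / Grove:14] → Knoll (9)
Knoll → [Ridge:10 / Grove:17 / Oak:19] → Ridge (10)
Ridge → [Grove:7 / Oak:15] → Grove (7)
Grove → [Oak:18] → Oak (18)
Return Oak→Hollow: 13.
Total = 3 + 9 + 10 + 7 + 18 + 13 = 60.

Nearest-neighbour total = 60 km; route Hollow → Alder → Knoll → Ridge → Grove → Oak → Hollow.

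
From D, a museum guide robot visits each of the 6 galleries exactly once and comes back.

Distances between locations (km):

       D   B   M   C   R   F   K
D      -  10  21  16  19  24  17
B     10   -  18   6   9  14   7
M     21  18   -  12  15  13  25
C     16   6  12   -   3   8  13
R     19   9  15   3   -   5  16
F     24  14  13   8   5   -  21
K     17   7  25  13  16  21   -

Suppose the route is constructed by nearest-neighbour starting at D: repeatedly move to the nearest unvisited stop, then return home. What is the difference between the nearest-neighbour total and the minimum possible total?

Excess over optimum: 7 km.

D: B=10, C=16, K=17, R=19, M=21, F=24 ⇒ B
B: C=6, K=7, R=9, F=14, M=18 ⇒ C
C: R=3, F=8, M=12, K=13 ⇒ R
R: F=5, M=15, K=16 ⇒ F
F: M=13, K=21 ⇒ M
M: K=25 ⇒ K
NN route D → B → C → R → F → M → K → D costs 79.
Optimal: D → B → K → C → R → F → M → D costs 72 (by enumerating all 360 distinct tours).
Excess = 79 − 72 = 7.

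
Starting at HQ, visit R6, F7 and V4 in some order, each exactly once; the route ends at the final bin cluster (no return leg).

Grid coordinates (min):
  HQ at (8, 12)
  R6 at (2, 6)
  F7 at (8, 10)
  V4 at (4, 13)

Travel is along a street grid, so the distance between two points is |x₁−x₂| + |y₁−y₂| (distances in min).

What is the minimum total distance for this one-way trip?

There are 3! = 6 possible orderings.
HQ → R6 → F7 → V4: 12+10+7 = 29
HQ → R6 → V4 → F7: 12+9+7 = 28
HQ → F7 → R6 → V4: 2+10+9 = 21
HQ → F7 → V4 → R6: 2+7+9 = 18
HQ → V4 → R6 → F7: 5+9+10 = 24
HQ → V4 → F7 → R6: 5+7+10 = 22
The minimum is 18.
One shortest path: HQ → F7 → V4 → R6.

Shortest open route: 18 min.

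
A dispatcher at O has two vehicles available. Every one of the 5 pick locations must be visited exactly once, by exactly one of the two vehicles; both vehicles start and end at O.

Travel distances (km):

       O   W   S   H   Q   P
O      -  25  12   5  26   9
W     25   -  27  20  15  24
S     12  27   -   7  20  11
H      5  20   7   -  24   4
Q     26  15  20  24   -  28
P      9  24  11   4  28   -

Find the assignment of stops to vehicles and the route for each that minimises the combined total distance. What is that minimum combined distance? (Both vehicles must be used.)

90 km — the smallest possible combined total.

There are 2^4 − 1 = 15 ways to divide the 5 stops into two non-empty groups. For each, the best each vehicle can do is its own shortest tour through its group:
  {W} + {S, H, Q, P}: 50 + 66 = 116
  {S} + {W, H, Q, P}: 24 + 74 = 98
  {W, S} + {H, Q, P}: 64 + 63 = 127
  {H} + {W, S, Q, P}: 10 + 80 = 90
  {W, H} + {S, Q, P}: 50 + 66 = 116
  {S, H} + {W, Q, P}: 24 + 74 = 98
  … (15 splits in total)
Best: vehicle 1 O → H → O = 10; vehicle 2 O → W → Q → S → P → O = 80; combined 90.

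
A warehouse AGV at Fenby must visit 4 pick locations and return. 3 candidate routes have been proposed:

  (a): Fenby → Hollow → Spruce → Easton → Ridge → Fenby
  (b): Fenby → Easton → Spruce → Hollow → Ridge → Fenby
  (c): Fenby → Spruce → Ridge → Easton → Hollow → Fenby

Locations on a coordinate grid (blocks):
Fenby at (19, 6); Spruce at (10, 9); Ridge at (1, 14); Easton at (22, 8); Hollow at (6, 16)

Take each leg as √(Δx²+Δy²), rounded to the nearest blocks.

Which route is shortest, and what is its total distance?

Shortest is (b), total 49 blocks.

(a): 16 + 8 + 12 + 22 + 20 = 78
(b): 4 + 12 + 8 + 5 + 20 = 49
(c): 9 + 10 + 22 + 18 + 16 = 75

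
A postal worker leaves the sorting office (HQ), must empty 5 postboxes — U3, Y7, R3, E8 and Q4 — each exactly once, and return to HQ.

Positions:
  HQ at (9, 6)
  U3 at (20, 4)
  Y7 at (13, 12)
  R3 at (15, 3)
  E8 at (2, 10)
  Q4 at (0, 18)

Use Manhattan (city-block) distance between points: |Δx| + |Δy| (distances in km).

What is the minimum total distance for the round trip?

There are 60 distinct closed tours to check (reversals are equivalent).
HQ → U3 → Y7 → R3 → E8 → Q4 → HQ: 13+15+11+20+10+21 = 90
HQ → U3 → Y7 → R3 → Q4 → E8 → HQ: 13+15+11+30+10+11 = 90
HQ → U3 → Y7 → E8 → R3 → Q4 → HQ: 13+15+13+20+30+21 = 112
HQ → U3 → Y7 → E8 → Q4 → R3 → HQ: 13+15+13+10+30+9 = 90
HQ → U3 → Y7 → Q4 → R3 → E8 → HQ: 13+15+19+30+20+11 = 108
HQ → U3 → Y7 → Q4 → E8 → R3 → HQ: 13+15+19+10+20+9 = 86
HQ → U3 → R3 → Y7 → E8 → Q4 → HQ: 13+6+11+13+10+21 = 74
HQ → U3 → R3 → Y7 → Q4 → E8 → HQ: 13+6+11+19+10+11 = 70
HQ → U3 → R3 → E8 → Y7 → Q4 → HQ: 13+6+20+13+19+21 = 92
HQ → U3 → R3 → E8 → Q4 → Y7 → HQ: 13+6+20+10+19+10 = 78
HQ → U3 → R3 → Q4 → Y7 → E8 → HQ: 13+6+30+19+13+11 = 92
HQ → U3 → R3 → Q4 → E8 → Y7 → HQ: 13+6+30+10+13+10 = 82
HQ → U3 → E8 → Y7 → R3 → Q4 → HQ: 13+24+13+11+30+21 = 112
HQ → U3 → E8 → Y7 → Q4 → R3 → HQ: 13+24+13+19+30+9 = 108
… (46 more)
The minimum is 70.
One optimal route: HQ → U3 → R3 → Y7 → Q4 → E8 → HQ (or its reverse).

Shortest round trip = 70 km.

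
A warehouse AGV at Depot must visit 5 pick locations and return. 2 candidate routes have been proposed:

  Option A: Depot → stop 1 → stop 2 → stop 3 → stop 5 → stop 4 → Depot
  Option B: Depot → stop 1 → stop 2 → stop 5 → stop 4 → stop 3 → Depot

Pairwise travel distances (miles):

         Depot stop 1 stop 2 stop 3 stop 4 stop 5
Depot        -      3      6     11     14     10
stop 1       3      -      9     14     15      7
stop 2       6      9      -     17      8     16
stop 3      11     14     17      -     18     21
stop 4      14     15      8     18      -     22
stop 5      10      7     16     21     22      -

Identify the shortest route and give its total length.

79 miles — Option B is the shortest.

Option A: 3 + 9 + 17 + 21 + 22 + 14 = 86
Option B: 3 + 9 + 16 + 22 + 18 + 11 = 79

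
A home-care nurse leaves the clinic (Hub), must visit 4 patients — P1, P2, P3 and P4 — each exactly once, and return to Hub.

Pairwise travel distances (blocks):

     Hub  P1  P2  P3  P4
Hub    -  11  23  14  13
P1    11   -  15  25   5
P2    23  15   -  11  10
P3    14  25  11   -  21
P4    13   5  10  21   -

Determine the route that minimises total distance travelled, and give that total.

There are 12 distinct closed tours to check (reversals are equivalent).
Hub → P1 → P2 → P3 → P4 → Hub: 11+15+11+21+13 = 71
Hub → P1 → P2 → P4 → P3 → Hub: 11+15+10+21+14 = 71
Hub → P1 → P3 → P2 → P4 → Hub: 11+25+11+10+13 = 70
Hub → P1 → P3 → P4 → P2 → Hub: 11+25+21+10+23 = 90
Hub → P1 → P4 → P2 → P3 → Hub: 11+5+10+11+14 = 51
Hub → P1 → P4 → P3 → P2 → Hub: 11+5+21+11+23 = 71
Hub → P2 → P1 → P3 → P4 → Hub: 23+15+25+21+13 = 97
Hub → P2 → P1 → P4 → P3 → Hub: 23+15+5+21+14 = 78
Hub → P2 → P3 → P1 → P4 → Hub: 23+11+25+5+13 = 77
Hub → P2 → P4 → P1 → P3 → Hub: 23+10+5+25+14 = 77
Hub → P3 → P1 → P2 → P4 → Hub: 14+25+15+10+13 = 77
Hub → P3 → P2 → P1 → P4 → Hub: 14+11+15+5+13 = 58
The minimum is 51.
One optimal route: Hub → P1 → P4 → P2 → P3 → Hub (or its reverse).

51 blocks — the shortest possible round trip.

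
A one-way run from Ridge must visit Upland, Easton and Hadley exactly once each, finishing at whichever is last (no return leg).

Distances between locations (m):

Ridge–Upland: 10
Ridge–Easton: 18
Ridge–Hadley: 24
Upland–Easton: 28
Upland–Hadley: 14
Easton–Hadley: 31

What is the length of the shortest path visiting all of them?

There are 3! = 6 possible orderings.
Ridge → Upland → Easton → Hadley: 10+28+31 = 69
Ridge → Upland → Hadley → Easton: 10+14+31 = 55
Ridge → Easton → Upland → Hadley: 18+28+14 = 60
Ridge → Easton → Hadley → Upland: 18+31+14 = 63
Ridge → Hadley → Upland → Easton: 24+14+28 = 66
Ridge → Hadley → Easton → Upland: 24+31+28 = 83
The minimum is 55.
One shortest path: Ridge → Upland → Hadley → Easton.

Minimum one-way distance = 55 m.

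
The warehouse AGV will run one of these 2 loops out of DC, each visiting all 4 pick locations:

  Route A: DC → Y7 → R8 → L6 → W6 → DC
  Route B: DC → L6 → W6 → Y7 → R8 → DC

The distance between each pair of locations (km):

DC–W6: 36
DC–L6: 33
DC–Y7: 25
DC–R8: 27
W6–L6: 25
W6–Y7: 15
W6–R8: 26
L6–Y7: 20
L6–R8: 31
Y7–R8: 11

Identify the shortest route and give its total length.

Route A: 25 + 11 + 31 + 25 + 36 = 128
Route B: 33 + 25 + 15 + 11 + 27 = 111

Shortest is Route B, total 111 km.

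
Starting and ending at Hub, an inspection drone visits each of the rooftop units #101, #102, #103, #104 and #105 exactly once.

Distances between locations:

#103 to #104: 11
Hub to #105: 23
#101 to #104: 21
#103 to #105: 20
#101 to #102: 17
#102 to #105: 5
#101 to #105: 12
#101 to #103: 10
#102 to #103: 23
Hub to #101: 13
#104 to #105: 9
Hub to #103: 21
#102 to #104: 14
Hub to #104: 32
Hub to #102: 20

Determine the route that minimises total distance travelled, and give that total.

With 5 stops there are 5!/2 = 60 distinct round trips (a route and its reverse cost the same).
Hub→#101→#102→#103→#104→#105→Hub: 13+17+23+11+9+23 = 96
Hub→#101→#102→#103→#105→#104→Hub: 13+17+23+20+9+32 = 114
Hub→#101→#102→#104→#103→#105→Hub: 13+17+14+11+20+23 = 98
Hub→#101→#102→#104→#105→#103→Hub: 13+17+14+9+20+21 = 94
Hub→#101→#102→#105→#103→#104→Hub: 13+17+5+20+11+32 = 98
Hub→#101→#102→#105→#104→#103→Hub: 13+17+5+9+11+21 = 76
Hub→#101→#103→#102→#104→#105→Hub: 13+10+23+14+9+23 = 92
Hub→#101→#103→#102→#105→#104→Hub: 13+10+23+5+9+32 = 92
Hub→#101→#103→#104→#102→#105→Hub: 13+10+11+14+5+23 = 76
Hub→#101→#103→#104→#105→#102→Hub: 13+10+11+9+5+20 = 68
Hub→#101→#103→#105→#102→#104→Hub: 13+10+20+5+14+32 = 94
Hub→#101→#103→#105→#104→#102→Hub: 13+10+20+9+14+20 = 86
Hub→#101→#104→#102→#103→#105→Hub: 13+21+14+23+20+23 = 114
Hub→#101→#104→#102→#105→#103→Hub: 13+21+14+5+20+21 = 94
… (46 more)
The minimum is 68.
One optimal route: Hub → #101 → #103 → #104 → #105 → #102 → Hub (or its reverse).

Shortest round trip = 68.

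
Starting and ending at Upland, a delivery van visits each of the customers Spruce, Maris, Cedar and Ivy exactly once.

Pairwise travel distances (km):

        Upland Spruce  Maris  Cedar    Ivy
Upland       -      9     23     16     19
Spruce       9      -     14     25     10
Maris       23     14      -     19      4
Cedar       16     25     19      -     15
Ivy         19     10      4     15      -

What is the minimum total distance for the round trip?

58 km — the shortest possible round trip.

Upland→Spruce→Maris→Cedar→Ivy→Upland: 9+14+19+15+19 = 76
Upland→Spruce→Maris→Ivy→Cedar→Upland: 9+14+4+15+16 = 58
Upland→Spruce→Cedar→Maris→Ivy→Upland: 9+25+19+4+19 = 76
Upland→Spruce→Cedar→Ivy→Maris→Upland: 9+25+15+4+23 = 76
Upland→Spruce→Ivy→Maris→Cedar→Upland: 9+10+4+19+16 = 58
Upland→Spruce→Ivy→Cedar→Maris→Upland: 9+10+15+19+23 = 76
Upland→Maris→Spruce→Cedar→Ivy→Upland: 23+14+25+15+19 = 96
Upland→Maris→Spruce→Ivy→Cedar→Upland: 23+14+10+15+16 = 78
Upland→Maris→Cedar→Spruce→Ivy→Upland: 23+19+25+10+19 = 96
Upland→Maris→Ivy→Spruce→Cedar→Upland: 23+4+10+25+16 = 78
Upland→Cedar→Spruce→Maris→Ivy→Upland: 16+25+14+4+19 = 78
Upland→Cedar→Maris→Spruce→Ivy→Upland: 16+19+14+10+19 = 78
The minimum is 58.
One optimal route: Upland → Spruce → Maris → Ivy → Cedar → Upland (or its reverse).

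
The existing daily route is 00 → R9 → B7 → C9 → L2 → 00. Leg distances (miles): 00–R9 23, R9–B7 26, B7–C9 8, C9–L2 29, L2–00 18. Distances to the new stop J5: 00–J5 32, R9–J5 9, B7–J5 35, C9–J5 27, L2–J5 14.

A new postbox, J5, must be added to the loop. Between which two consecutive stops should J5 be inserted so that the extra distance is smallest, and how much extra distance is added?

Insertion cost between consecutive stops i–j is d(i,J5) + d(J5,j) − d(i,j):
  between 00 and R9: 32 + 9 − 23 = 18
  between R9 and B7: 9 + 35 − 26 = 18
  between B7 and C9: 35 + 27 − 8 = 54
  between C9 and L2: 27 + 14 − 29 = 12
  between L2 and 00: 14 + 32 − 18 = 28
Cheapest insertion is between C9 and L2, adding 12.
New total = 104 + 12 = 116.

Minimum extra distance: 12 miles, inserting J5 between C9 and L2.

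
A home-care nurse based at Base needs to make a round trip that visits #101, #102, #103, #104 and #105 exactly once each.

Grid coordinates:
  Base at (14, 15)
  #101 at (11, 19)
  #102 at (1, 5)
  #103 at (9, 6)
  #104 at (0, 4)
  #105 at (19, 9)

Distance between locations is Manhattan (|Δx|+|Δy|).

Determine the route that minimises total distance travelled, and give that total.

Minimum total distance: 68.

There are 60 distinct closed tours to check (reversals are equivalent).
Base → #101 → #102 → #103 → #104 → #105 → Base: 7+24+9+11+24+11 = 86
Base → #101 → #102 → #103 → #105 → #104 → Base: 7+24+9+13+24+25 = 102
Base → #101 → #102 → #104 → #103 → #105 → Base: 7+24+2+11+13+11 = 68
Base → #101 → #102 → #104 → #105 → #103 → Base: 7+24+2+24+13+14 = 84
Base → #101 → #102 → #105 → #103 → #104 → Base: 7+24+22+13+11+25 = 102
Base → #101 → #102 → #105 → #104 → #103 → Base: 7+24+22+24+11+14 = 102
Base → #101 → #103 → #102 → #104 → #105 → Base: 7+15+9+2+24+11 = 68
Base → #101 → #103 → #102 → #105 → #104 → Base: 7+15+9+22+24+25 = 102
Base → #101 → #103 → #104 → #102 → #105 → Base: 7+15+11+2+22+11 = 68
Base → #101 → #103 → #104 → #105 → #102 → Base: 7+15+11+24+22+23 = 102
Base → #101 → #103 → #105 → #102 → #104 → Base: 7+15+13+22+2+25 = 84
Base → #101 → #103 → #105 → #104 → #102 → Base: 7+15+13+24+2+23 = 84
Base → #101 → #104 → #102 → #103 → #105 → Base: 7+26+2+9+13+11 = 68
Base → #101 → #104 → #102 → #105 → #103 → Base: 7+26+2+22+13+14 = 84
… (46 more)
The minimum is 68.
One optimal route: Base → #101 → #102 → #104 → #103 → #105 → Base (or its reverse).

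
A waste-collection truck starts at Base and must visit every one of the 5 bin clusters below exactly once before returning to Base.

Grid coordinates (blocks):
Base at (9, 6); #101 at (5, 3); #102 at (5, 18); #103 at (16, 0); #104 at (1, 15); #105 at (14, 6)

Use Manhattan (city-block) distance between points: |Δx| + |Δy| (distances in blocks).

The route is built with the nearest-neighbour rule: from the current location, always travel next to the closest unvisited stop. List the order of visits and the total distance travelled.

From Base: distances to unvisited — #105=5, #101=7, #103=13, #102=16, #104=17. Nearest is #105 (5).
From #105: distances to unvisited — #103=8, #101=12, #102=21, #104=22. Nearest is #103 (8).
From #103: distances to unvisited — #101=14, #102=29, #104=30. Nearest is #101 (14).
From #101: distances to unvisited — #102=15, #104=16. Nearest is #102 (15).
From #102: distances to unvisited — #104=7. Nearest is #104 (7).
Return #104→Base: 17.
Total = 5 + 8 + 14 + 15 + 7 + 17 = 66.

66 blocks along Base → #105 → #103 → #101 → #102 → #104 → Base.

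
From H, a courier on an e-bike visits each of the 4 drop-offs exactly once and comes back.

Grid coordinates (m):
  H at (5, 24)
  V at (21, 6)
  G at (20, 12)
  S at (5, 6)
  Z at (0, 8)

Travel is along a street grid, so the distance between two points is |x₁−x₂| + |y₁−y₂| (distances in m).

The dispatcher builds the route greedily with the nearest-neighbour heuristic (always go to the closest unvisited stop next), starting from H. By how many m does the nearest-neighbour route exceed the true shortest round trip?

H: S=18, Z=21, G=27, V=34 ⇒ S
S: Z=7, V=16, G=21 ⇒ Z
Z: V=23, G=24 ⇒ V
V: G=7 ⇒ G
NN route H → S → Z → V → G → H costs 82.
Optimal: H → G → V → S → Z → H costs 78 (by enumerating all 12 distinct tours).
Excess = 82 − 78 = 4.

Excess over optimum: 4 m.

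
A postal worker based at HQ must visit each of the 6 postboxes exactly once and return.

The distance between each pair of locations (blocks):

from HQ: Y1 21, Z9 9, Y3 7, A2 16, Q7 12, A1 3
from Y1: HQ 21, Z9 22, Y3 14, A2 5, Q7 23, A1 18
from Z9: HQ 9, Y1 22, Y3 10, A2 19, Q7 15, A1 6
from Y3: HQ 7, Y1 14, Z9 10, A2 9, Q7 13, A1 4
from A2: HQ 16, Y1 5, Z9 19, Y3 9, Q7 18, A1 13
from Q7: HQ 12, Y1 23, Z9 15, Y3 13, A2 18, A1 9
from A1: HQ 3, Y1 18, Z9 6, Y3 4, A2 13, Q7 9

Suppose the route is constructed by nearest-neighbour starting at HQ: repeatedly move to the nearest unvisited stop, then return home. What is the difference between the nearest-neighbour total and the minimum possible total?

The nearest-neighbour route is 2 blocks longer than optimal.

From HQ: A1=3, Y3=7, Z9=9, Q7=12, A2=16, Y1=21 → choose A1 (3).
From A1: Y3=4, Z9=6, Q7=9, A2=13, Y1=18 → choose Y3 (4).
From Y3: A2=9, Z9=10, Q7=13, Y1=14 → choose A2 (9).
From A2: Y1=5, Q7=18, Z9=19 → choose Y1 (5).
From Y1: Z9=22, Q7=23 → choose Z9 (22).
From Z9: Q7=15 → choose Q7 (15).
NN route HQ → A1 → Y3 → A2 → Y1 → Z9 → Q7 → HQ costs 70.
Optimal: HQ → Z9 → Y3 → Y1 → A2 → Q7 → A1 → HQ costs 68 (by enumerating all 360 distinct tours).
Excess = 70 − 68 = 2.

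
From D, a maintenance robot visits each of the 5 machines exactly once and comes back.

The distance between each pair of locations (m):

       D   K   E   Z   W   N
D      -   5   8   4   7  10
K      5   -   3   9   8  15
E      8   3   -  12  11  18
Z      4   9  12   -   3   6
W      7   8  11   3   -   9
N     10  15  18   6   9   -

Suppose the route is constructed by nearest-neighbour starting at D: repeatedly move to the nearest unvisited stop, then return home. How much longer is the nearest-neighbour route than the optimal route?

From D: Z=4, K=5, W=7, E=8, N=10 → choose Z (4).
From Z: W=3, N=6, K=9, E=12 → choose W (3).
From W: K=8, N=9, E=11 → choose K (8).
From K: E=3, N=15 → choose E (3).
From E: N=18 → choose N (18).
NN route D → Z → W → K → E → N → D costs 46.
Optimal: D → K → E → W → Z → N → D costs 38 (by enumerating all 60 distinct tours).
Excess = 46 − 38 = 8.

The nearest-neighbour route is 8 m longer than optimal.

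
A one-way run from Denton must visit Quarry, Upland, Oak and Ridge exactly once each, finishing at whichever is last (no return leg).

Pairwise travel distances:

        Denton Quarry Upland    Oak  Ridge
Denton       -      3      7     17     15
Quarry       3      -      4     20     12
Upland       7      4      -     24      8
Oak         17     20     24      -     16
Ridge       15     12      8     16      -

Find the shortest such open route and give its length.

31 — the minimum one-way total.

There are 4! = 24 possible orderings.
Denton → Quarry → Upland → Oak → Ridge: 3+4+24+16 = 47
Denton → Quarry → Upland → Ridge → Oak: 3+4+8+16 = 31
Denton → Quarry → Oak → Upland → Ridge: 3+20+24+8 = 55
Denton → Quarry → Oak → Ridge → Upland: 3+20+16+8 = 47
Denton → Quarry → Ridge → Upland → Oak: 3+12+8+24 = 47
Denton → Quarry → Ridge → Oak → Upland: 3+12+16+24 = 55
Denton → Upland → Quarry → Oak → Ridge: 7+4+20+16 = 47
Denton → Upland → Quarry → Ridge → Oak: 7+4+12+16 = 39
Denton → Upland → Oak → Quarry → Ridge: 7+24+20+12 = 63
Denton → Upland → Oak → Ridge → Quarry: 7+24+16+12 = 59
Denton → Upland → Ridge → Quarry → Oak: 7+8+12+20 = 47
Denton → Upland → Ridge → Oak → Quarry: 7+8+16+20 = 51
Denton → Oak → Quarry → Upland → Ridge: 17+20+4+8 = 49
Denton → Oak → Quarry → Ridge → Upland: 17+20+12+8 = 57
… (10 more)
The minimum is 31.
One shortest path: Denton → Quarry → Upland → Ridge → Oak.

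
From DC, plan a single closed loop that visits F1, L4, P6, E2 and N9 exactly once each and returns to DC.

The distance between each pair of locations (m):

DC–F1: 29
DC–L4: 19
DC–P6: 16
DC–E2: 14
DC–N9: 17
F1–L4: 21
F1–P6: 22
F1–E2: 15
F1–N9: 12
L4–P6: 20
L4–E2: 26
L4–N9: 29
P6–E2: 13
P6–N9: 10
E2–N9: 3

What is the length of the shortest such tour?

There are 60 distinct closed tours to check (reversals are equivalent).
DC-F1-L4-P6-E2-N9-DC: 29+21+20+13+3+17 = 103
DC-F1-L4-P6-N9-E2-DC: 29+21+20+10+3+14 = 97
DC-F1-L4-E2-P6-N9-DC: 29+21+26+13+10+17 = 116
DC-F1-L4-E2-N9-P6-DC: 29+21+26+3+10+16 = 105
DC-F1-L4-N9-P6-E2-DC: 29+21+29+10+13+14 = 116
DC-F1-L4-N9-E2-P6-DC: 29+21+29+3+13+16 = 111
DC-F1-P6-L4-E2-N9-DC: 29+22+20+26+3+17 = 117
DC-F1-P6-L4-N9-E2-DC: 29+22+20+29+3+14 = 117
DC-F1-P6-E2-L4-N9-DC: 29+22+13+26+29+17 = 136
DC-F1-P6-E2-N9-L4-DC: 29+22+13+3+29+19 = 115
DC-F1-P6-N9-L4-E2-DC: 29+22+10+29+26+14 = 130
DC-F1-P6-N9-E2-L4-DC: 29+22+10+3+26+19 = 109
DC-F1-E2-L4-P6-N9-DC: 29+15+26+20+10+17 = 117
DC-F1-E2-L4-N9-P6-DC: 29+15+26+29+10+16 = 125
… (46 more)
DC-L4-F1-E2-N9-P6-DC: 19+21+15+3+10+16 = 84  ← best
The minimum is 84.
One optimal route: DC → L4 → F1 → E2 → N9 → P6 → DC (or its reverse).

Shortest round trip = 84 m.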